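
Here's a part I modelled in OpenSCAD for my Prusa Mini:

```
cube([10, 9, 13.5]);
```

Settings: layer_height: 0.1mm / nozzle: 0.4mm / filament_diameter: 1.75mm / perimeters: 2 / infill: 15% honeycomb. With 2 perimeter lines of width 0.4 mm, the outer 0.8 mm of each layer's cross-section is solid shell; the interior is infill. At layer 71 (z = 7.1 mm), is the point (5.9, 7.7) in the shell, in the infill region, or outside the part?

At z = 7.1 mm: the cube (footprint 10×9) is included at this height. Overall, the cross-section is a single solid region. The nearest boundary edge runs (10.00, 9.00)→(0.00, 9.00); distance from the point to it = 1.30 mm. The point is inside the cross-section and 1.30 mm from the nearest boundary — more than the 0.8 mm shell width (2 × 0.4), so it's in the infill interior.

infill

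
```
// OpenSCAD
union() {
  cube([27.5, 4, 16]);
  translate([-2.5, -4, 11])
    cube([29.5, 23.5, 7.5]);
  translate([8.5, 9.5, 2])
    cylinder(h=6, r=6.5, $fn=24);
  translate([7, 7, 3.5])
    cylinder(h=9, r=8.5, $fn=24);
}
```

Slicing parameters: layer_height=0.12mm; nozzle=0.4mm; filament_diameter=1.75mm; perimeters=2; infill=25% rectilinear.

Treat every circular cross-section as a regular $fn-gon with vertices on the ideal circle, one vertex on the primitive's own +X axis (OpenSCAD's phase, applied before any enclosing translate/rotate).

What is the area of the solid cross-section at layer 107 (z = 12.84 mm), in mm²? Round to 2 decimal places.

At z = 12.84 mm: the cube (footprint 27.5×4) is included at this height (area 110.00 mm²); the cube at (-2.5, -4) (footprint 29.5×23.5) is included at this height (area 693.25 mm²); the cylinder at (8.5, 9.5) is not intersected at this z (z outside [2, 8]); the cylinder at (7, 7) is not intersected at this z (z outside [3.5, 12.5]); Taking the union: the regions partially overlap — summed areas 803.25 mm² minus the doubly-counted overlap 108.00 mm² gives 695.25 mm² — area = 695.25 mm². Overall, the cross-section is a single solid region. Net area = 695.25 mm².

695.25 mm²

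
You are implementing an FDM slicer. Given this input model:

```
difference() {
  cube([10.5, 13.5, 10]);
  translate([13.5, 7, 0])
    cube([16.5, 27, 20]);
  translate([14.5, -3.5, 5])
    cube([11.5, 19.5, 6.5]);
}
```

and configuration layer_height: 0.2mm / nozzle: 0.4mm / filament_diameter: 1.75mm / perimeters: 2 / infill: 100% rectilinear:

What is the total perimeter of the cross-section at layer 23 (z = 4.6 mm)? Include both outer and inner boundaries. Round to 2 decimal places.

48.00 mm

At z = 4.6 mm: the 10.5×13.5 cube contributes its full rectangle (perimeter 48.00 mm); the cube at (13.5, 7) (footprint 16.5×27) is included at this height (perimeter 87.00 mm); the cube at (14.5, -3.5) does not reach this height (z outside [5, 11.5]); Subtracting the remaining from the first: starting from the 10.5×13.5 cube, the 16.5×27 cube at (13.5, 7) misses the remaining region (no effect) — boundary = 48.00 mm. Overall, the cross-section is a single solid region. Total boundary length (outer) = 48.00 mm.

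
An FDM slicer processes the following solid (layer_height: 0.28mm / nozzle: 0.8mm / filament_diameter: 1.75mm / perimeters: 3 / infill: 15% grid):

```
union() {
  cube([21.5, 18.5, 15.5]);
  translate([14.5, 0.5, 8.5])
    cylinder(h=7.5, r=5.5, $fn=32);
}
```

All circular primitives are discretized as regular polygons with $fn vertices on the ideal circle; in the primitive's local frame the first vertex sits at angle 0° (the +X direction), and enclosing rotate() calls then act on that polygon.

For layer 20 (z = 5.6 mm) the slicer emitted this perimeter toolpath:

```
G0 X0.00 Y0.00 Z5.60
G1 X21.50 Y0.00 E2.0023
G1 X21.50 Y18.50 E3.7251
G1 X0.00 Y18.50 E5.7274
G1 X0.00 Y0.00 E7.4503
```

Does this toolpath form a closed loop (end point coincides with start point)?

yes

Start point (G0): (0.00, 0.00). End point (last G1): the path returns to the start — closed.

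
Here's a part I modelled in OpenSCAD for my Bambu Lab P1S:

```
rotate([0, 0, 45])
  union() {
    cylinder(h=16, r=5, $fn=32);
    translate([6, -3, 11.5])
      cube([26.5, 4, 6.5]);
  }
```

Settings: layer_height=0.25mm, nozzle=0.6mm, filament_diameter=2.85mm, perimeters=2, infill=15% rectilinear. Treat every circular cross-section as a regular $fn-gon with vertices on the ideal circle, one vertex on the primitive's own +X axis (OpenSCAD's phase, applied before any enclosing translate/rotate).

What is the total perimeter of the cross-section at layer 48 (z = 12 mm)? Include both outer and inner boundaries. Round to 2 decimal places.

92.37 mm

At z = 12 mm: the r=5 cylinder gives a regular 32-gon of circumradius 5 (constant along its height) (perimeter = 2·32·5.000·sin(180°/32) = 31.37 mm); the cube at (6, -3) is present — its section is the full 26.5×4 rectangle (perimeter 61.00 mm); Combining (union): the 2 present regions are separate (no shared area or edge), so areas and boundary lengths simply add and each stays a separate island — boundary = 92.37 mm; (rotated 45° about Z; rotation is an isometry so areas/perimeters/island counts are preserved). Overall, the cross-section has 2 separate islands. Total boundary length (outer) = 92.37 mm.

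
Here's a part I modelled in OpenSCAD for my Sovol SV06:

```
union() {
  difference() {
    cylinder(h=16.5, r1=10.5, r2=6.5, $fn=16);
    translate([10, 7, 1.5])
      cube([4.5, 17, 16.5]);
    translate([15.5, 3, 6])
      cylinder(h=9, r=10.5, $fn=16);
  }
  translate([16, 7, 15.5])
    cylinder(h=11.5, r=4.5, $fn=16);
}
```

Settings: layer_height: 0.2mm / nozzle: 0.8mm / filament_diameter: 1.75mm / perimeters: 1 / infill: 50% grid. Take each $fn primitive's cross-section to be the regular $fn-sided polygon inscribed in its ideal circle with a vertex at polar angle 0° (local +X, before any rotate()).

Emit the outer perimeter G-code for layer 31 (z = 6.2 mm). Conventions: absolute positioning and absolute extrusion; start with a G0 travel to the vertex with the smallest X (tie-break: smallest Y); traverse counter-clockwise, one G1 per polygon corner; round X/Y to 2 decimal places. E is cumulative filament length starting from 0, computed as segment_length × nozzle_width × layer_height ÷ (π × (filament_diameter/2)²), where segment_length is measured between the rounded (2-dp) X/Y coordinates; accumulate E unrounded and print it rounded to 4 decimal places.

At z = 6.2 mm: the cone (r1=10.5→r2=6.5) has section circumradius 8.997 here — a regular 16-gon; the 4.5×17 cube at (10, 7) contributes its full rectangle; the r=10.5 cylinder at (15.5, 3) gives a regular 16-gon of circumradius 10.5 (constant along its height); Taking the first minus the rest: starting from the cone, the 4.5×17 cube at (10, 7) misses the remaining region (no effect); the r=10.5 cylinder at (15.5, 3) partially overlaps it — only the 25.79 mm² overlap (of its 337.53 mm²) is removed, clipping the outline — 1 connected region; the cylinder at (16, 7) does not reach this height (z outside [15.5, 27]); Combining (union): only that combined region is present, so the union is just that shape — 1 connected region. The outline is a single polygon with 16 vertices. Extrusion per mm of travel: 0.8 × 0.2 / (π × 0.875²) = 0.066520. Accumulating E over each segment gives final E = 3.7089.

G0 X-9.00 Y0.00 Z6.20
G1 X-8.31 Y-3.44 E0.2334
G1 X-6.36 Y-6.36 E0.4670
G1 X-3.44 Y-8.31 E0.7005
G1 X0.00 Y-9.00 E0.9339
G1 X3.44 Y-8.31 E1.1673
G1 X6.36 Y-6.36 E1.4009
G1 X7.87 Y-4.11 E1.5811
G1 X5.80 Y-1.02 E1.8285
G1 X5.00 Y3.00 E2.1012
G1 X5.75 Y6.77 E2.3569
G1 X3.44 Y8.31 E2.5416
G1 X0.00 Y9.00 E2.7749
G1 X-3.44 Y8.31 E3.0083
G1 X-6.36 Y6.36 E3.2419
G1 X-8.31 Y3.44 E3.4755
G1 X-9.00 Y0.00 E3.7089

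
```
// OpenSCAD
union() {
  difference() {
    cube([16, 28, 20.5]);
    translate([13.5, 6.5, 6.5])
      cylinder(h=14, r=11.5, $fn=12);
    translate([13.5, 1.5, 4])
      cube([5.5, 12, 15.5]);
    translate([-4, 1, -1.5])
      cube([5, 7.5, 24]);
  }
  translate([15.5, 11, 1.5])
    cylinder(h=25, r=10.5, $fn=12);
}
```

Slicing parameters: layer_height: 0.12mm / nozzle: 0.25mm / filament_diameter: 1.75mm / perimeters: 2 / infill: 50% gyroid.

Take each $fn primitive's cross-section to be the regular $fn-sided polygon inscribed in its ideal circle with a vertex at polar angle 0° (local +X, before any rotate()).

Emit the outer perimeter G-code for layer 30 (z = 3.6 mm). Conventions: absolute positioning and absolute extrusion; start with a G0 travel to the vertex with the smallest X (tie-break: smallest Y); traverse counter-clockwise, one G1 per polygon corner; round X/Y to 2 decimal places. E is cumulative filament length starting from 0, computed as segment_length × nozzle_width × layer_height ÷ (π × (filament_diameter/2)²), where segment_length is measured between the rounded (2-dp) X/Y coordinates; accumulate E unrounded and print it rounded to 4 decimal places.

At z = 3.6 mm: the 16×28 cube contributes its full rectangle; the cylinder at (13.5, 6.5) is absent (z outside [6.5, 20.5]); the cube at (13.5, 1.5) is absent (z outside [4, 19.5]); the cube at (-4, 1) is present — its section is the full 5×7.5 rectangle; After the difference (first − rest): starting from the 16×28 cube, the 5×7.5 cube at (-4, 1) partially overlaps it — only the 7.50 mm² overlap (of its 37.50 mm²) is removed, clipping the outline — 1 connected region; the r=10.5 cylinder at (15.5, 11) contributes a regular 12-gon of circumradius 10.5; Combining (union): the regions partially overlap (shared area 175.81 mm²), so overlapping operands fuse into one piece — 1 connected region. The outline is a single polygon with 15 vertices. Extrusion per mm of travel: 0.25 × 0.12 / (π × 0.875²) = 0.012473. Accumulating E over each segment gives final E = 1.2576.

G0 X0.00 Y0.00 Z3.60
G1 X16.00 Y0.00 E0.1996
G1 X16.00 Y0.63 E0.2074
G1 X20.75 Y1.91 E0.2688
G1 X24.59 Y5.75 E0.3365
G1 X26.00 Y11.00 E0.4043
G1 X24.59 Y16.25 E0.4721
G1 X20.75 Y20.09 E0.5398
G1 X16.00 Y21.37 E0.6012
G1 X16.00 Y28.00 E0.6839
G1 X0.00 Y28.00 E0.8835
G1 X0.00 Y8.50 E1.1267
G1 X1.00 Y8.50 E1.1391
G1 X1.00 Y1.00 E1.2327
G1 X0.00 Y1.00 E1.2452
G1 X0.00 Y0.00 E1.2576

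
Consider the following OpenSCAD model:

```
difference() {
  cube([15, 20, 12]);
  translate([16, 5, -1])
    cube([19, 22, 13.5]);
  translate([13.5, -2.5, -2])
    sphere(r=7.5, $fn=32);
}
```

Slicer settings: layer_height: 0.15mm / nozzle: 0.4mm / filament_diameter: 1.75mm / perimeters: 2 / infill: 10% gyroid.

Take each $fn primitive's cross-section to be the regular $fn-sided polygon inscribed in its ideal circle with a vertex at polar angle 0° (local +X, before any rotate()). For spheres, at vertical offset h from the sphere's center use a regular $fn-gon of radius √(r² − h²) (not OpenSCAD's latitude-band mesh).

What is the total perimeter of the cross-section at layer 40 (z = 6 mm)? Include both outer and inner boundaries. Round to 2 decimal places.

At z = 6 mm: the cube is present — its section is the full 15×20 rectangle (perimeter 70.00 mm); the 19×22 cube at (16, 5) contributes its full rectangle (perimeter 82.00 mm); the sphere at (13.5, -2.5) is absent (|z−center|=8.000 > r=7.5); Subtracting the remaining from the first: starting from the 15×20 cube, the 19×22 cube at (16, 5) misses the remaining region (no effect) — boundary = 70.00 mm. Overall, the cross-section is a single solid region. Total boundary length (outer) = 70.00 mm.

70.00 mm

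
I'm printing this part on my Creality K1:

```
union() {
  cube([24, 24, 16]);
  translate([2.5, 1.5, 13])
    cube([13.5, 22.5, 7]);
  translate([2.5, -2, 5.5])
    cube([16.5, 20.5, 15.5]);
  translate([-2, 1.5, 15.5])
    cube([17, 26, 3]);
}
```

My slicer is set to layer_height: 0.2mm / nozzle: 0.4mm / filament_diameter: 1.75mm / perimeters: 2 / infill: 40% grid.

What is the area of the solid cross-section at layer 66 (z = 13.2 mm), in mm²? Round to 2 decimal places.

609.00 mm²

At z = 13.2 mm: the 24×24 cube contributes its full rectangle (area 576.00 mm²); the cube at (2.5, 1.5) (footprint 13.5×22.5) is included at this height (area 303.75 mm²); the cube at (2.5, -2) is present — its section is the full 16.5×20.5 rectangle (area 338.25 mm²); the cube at (-2, 1.5) does not reach this height (z outside [15.5, 18.5]); Combining (union): the regions partially overlap — summed areas 1218.00 mm² minus the doubly-counted overlap 609.00 mm² gives 609.00 mm² — area = 609.00 mm². Overall, the cross-section is a single solid region. Net area = 609.00 mm².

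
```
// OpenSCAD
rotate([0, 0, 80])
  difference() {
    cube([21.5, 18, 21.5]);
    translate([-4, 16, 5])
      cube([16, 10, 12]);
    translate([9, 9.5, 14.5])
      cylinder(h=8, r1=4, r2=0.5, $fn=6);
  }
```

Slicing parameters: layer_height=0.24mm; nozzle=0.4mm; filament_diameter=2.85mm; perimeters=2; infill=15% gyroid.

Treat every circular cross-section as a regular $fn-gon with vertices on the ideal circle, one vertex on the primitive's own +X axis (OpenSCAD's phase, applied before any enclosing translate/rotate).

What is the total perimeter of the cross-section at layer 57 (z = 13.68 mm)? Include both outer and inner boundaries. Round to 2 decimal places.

79.00 mm

At z = 13.68 mm: the cube (footprint 21.5×18) is included at this height (perimeter 79.00 mm); the cube at (-4, 16) is present — its section is the full 16×10 rectangle (perimeter 52.00 mm); the cone at (9, 9.5) does not reach this height (z outside [14.5, 22.5]); Taking the first minus the rest: starting from the 21.5×18 cube, the 16×10 cube at (-4, 16) partially overlaps it — only the 24.00 mm² overlap (of its 160.00 mm²) is removed, clipping the outline — boundary = 79.00 mm; (rotated 80° about Z; rotation is an isometry so areas/perimeters/island counts are preserved). Overall, the cross-section is a single solid region. Total boundary length (outer) = 79.00 mm.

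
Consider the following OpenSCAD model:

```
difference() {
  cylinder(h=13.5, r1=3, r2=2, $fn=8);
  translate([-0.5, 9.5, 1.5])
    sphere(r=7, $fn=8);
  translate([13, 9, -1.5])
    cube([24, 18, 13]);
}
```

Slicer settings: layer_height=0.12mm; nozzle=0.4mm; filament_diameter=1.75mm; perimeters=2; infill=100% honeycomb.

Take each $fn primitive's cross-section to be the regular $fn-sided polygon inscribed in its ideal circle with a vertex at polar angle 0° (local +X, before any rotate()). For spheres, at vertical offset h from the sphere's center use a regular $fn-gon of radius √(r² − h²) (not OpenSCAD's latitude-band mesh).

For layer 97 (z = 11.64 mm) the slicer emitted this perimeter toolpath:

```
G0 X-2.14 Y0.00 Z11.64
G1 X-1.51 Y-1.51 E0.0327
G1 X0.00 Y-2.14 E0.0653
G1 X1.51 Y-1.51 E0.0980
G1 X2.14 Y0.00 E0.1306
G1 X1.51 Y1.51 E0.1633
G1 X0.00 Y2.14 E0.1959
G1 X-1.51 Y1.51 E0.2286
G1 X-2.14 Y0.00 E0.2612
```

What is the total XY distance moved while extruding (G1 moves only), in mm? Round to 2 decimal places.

13.09 mm

Sum the Euclidean lengths of each G1 segment: total = 13.09 mm.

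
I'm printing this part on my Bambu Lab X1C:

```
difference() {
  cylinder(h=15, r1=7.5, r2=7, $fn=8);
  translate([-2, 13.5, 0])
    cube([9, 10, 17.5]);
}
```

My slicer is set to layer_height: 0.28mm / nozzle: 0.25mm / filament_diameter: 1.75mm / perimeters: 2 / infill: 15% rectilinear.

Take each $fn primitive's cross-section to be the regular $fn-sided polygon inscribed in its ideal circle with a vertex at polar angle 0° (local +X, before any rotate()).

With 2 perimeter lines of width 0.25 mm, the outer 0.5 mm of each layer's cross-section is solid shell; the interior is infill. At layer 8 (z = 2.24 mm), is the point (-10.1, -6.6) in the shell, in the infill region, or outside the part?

outside

At z = 2.24 mm: the cone contributes a regular 8-gon of circumradius 7.425 (interpolated between r1=7.5 and r2=7 at t=0.149); the 9×10 cube at (-2, 13.5) contributes its full rectangle; Subtracting the remaining from the first: starting from the cone, the 9×10 cube at (-2, 13.5) misses the remaining region (no effect) — 1 connected region. Overall, the cross-section is a single solid region. The nearest boundary edge runs (-5.25, -5.25)→(-7.43, 0.00); distance from the point to it = 5.00 mm. The point is not inside any of the regions above, so it lies outside the cross-section (5.00 mm from the nearest boundary).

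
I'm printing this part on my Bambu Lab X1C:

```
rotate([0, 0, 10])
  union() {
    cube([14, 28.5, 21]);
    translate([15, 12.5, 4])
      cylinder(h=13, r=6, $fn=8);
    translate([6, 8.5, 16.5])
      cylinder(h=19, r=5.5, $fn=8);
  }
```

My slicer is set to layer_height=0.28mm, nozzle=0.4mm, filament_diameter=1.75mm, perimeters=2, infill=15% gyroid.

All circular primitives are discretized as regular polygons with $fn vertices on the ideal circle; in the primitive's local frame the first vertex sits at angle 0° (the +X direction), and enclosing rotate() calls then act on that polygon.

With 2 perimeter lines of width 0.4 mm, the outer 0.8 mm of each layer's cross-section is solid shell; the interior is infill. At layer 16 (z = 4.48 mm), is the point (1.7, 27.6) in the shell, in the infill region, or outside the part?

At z = 4.48 mm: the 14×28.5 cube contributes its full rectangle; the cylinder at (15, 12.5): section is a regular 8-gon, circumradius r=6; the cylinder at (6, 8.5) is not intersected at this z (z outside [16.5, 35.5]); Merging all regions: the regions partially overlap (shared area 39.33 mm²), so overlapping operands fuse into one piece — 1 connected region; (rotated 10° about Z; rotation is an isometry so areas/perimeters/island counts are preserved). Overall, the cross-section is a single solid region. Undo the 10° rotation: the query point maps to (6.467, 26.885) in the un-rotated model frame. The nearest boundary edge runs (0.00, 28.50)→(14.00, 28.50); distance from the point to it = 1.61 mm. The point is inside the cross-section and 1.61 mm from the nearest boundary — more than the 0.8 mm shell width (2 × 0.4), so it's in the infill interior.

infill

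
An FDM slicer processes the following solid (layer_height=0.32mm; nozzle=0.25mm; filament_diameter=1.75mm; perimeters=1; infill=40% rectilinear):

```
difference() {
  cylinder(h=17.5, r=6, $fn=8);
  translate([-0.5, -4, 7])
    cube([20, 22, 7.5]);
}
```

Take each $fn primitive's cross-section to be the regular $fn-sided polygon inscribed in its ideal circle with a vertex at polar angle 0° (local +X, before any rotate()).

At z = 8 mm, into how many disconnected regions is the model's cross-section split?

1

At z = 8 mm: the r=6 cylinder contributes a regular 8-gon of circumradius 6; the 20×22 cube at (-0.5, -4) contributes its full rectangle; After the difference (first − rest): starting from the r=6 cylinder, the 20×22 cube at (-0.5, -4) partially overlaps it — only the 51.09 mm² overlap (of its 440.00 mm²) is removed, clipping the outline — 1 connected region. The result has 1 disconnected region.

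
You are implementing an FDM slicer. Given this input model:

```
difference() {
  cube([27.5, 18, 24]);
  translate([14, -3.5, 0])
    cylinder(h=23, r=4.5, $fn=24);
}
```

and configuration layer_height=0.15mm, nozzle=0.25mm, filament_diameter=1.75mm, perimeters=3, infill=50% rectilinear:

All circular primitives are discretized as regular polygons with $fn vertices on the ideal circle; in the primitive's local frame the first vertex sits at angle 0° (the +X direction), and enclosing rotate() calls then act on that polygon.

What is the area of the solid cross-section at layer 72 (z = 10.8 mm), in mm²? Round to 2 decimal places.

At z = 10.8 mm: the cube is present — its section is the full 27.5×18 rectangle (area 495.00 mm²); the r=4.5 cylinder at (14, -3.5) contributes a regular 24-gon of circumradius 4.5 (area = (24/2)·4.500²·sin(360°/24) = 62.89 mm²); Taking the first minus the rest: starting from the 27.5×18 cube (495.00 mm²), the r=4.5 cylinder at (14, -3.5) partially overlaps it — only the 3.71 mm² overlap (of its 62.89 mm²) is removed, clipping the outline — area = 491.29 mm². Overall, the cross-section is a single solid region. Net area = 491.29 mm².

491.29 mm²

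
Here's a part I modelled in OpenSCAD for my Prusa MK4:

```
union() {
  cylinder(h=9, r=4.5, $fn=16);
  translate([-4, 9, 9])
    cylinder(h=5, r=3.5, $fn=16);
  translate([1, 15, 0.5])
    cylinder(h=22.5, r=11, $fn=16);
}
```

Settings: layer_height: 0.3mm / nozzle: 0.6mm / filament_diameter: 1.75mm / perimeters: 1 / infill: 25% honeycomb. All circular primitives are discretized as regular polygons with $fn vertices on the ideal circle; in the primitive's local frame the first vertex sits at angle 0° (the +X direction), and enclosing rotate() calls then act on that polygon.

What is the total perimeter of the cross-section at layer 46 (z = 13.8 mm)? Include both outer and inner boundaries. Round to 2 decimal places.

At z = 13.8 mm: the cylinder is absent (z outside [0, 9]); the cylinder at (-4, 9): section is a regular 16-gon, circumradius r=3.5 (perimeter = 2·16·3.500·sin(180°/16) = 21.85 mm); the r=11 cylinder at (1, 15) gives a regular 16-gon of circumradius 11 (constant along its height) (perimeter = 2·16·11.000·sin(180°/16) = 68.67 mm); Taking the union: the regions partially overlap (shared area 36.45 mm²), so the edge portions inside another operand are dropped and the merged outline is re-measured after clipping — boundary = 68.89 mm. Overall, the cross-section is a single solid region. Total boundary length (outer) = 68.89 mm.

68.89 mm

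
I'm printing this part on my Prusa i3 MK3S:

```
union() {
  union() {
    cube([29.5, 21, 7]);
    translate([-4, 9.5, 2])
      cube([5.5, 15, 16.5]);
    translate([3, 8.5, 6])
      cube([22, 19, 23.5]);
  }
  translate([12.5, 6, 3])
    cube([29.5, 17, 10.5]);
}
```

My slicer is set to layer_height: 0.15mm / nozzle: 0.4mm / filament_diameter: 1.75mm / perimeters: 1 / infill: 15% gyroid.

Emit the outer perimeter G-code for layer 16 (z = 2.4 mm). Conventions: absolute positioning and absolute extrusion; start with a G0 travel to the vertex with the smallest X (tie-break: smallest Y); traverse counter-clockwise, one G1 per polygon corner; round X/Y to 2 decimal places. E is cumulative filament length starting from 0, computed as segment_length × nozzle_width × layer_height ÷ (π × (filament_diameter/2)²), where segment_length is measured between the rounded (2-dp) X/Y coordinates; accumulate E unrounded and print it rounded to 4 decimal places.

At z = 2.4 mm: the 29.5×21 cube contributes its full rectangle; the cube at (-4, 9.5) is present — its section is the full 5.5×15 rectangle; the cube at (3, 8.5) is absent (z outside [6, 29.5]); Merging all regions: the regions partially overlap (shared area 17.25 mm²), so overlapping operands fuse into one piece — 1 connected region; the cube at (12.5, 6) is absent (z outside [3, 13.5]); Taking the union: only the result so far is present, so the union is just that shape — 1 connected region. The outline is a single polygon with 8 vertices. Extrusion per mm of travel: 0.4 × 0.15 / (π × 0.875²) = 0.024945. Accumulating E over each segment gives final E = 2.8936.

G0 X-4.00 Y9.50 Z2.40
G1 X0.00 Y9.50 E0.0998
G1 X0.00 Y0.00 E0.3368
G1 X29.50 Y0.00 E1.0726
G1 X29.50 Y21.00 E1.5965
G1 X1.50 Y21.00 E2.2949
G1 X1.50 Y24.50 E2.3823
G1 X-4.00 Y24.50 E2.5195
G1 X-4.00 Y9.50 E2.8936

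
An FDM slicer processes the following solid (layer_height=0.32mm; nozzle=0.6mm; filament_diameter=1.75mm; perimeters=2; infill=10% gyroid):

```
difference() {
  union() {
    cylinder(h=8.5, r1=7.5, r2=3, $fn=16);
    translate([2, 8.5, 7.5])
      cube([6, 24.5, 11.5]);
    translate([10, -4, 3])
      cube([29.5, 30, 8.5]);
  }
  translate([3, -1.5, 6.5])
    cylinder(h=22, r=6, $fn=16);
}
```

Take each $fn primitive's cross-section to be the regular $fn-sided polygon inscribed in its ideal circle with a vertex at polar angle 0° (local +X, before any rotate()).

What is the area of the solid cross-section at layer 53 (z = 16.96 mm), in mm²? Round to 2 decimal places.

At z = 16.96 mm: the cone is not intersected at this z (z outside [0, 8.5]); the cube at (2, 8.5) is present — its section is the full 6×24.5 rectangle (area 147.00 mm²); the cube at (10, -4) is not intersected at this z (z outside [3, 11.5]); Combining (union): only the 6×24.5 cube at (2, 8.5) is present, so the union is just that shape — area = 147.00 mm²; the cylinder at (3, -1.5): section is a regular 16-gon, circumradius r=6 (area = (16/2)·6.000²·sin(360°/16) = 110.21 mm²); After the difference (first − rest): starting from the result so far (147.00 mm²), the r=6 cylinder at (3, -1.5) misses the remaining region (no effect) — area = 147.00 mm². Overall, the cross-section is a single solid region. Net area = 147.00 mm².

147.00 mm²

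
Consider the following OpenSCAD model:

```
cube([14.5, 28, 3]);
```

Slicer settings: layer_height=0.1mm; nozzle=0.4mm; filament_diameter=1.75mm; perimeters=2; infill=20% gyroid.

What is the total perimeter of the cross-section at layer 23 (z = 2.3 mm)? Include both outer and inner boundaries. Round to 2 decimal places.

At z = 2.3 mm: the cube is present — its section is the full 14.5×28 rectangle (perimeter 85.00 mm). Overall, the cross-section is a single solid region. Total boundary length (outer) = 85.00 mm.

85.00 mm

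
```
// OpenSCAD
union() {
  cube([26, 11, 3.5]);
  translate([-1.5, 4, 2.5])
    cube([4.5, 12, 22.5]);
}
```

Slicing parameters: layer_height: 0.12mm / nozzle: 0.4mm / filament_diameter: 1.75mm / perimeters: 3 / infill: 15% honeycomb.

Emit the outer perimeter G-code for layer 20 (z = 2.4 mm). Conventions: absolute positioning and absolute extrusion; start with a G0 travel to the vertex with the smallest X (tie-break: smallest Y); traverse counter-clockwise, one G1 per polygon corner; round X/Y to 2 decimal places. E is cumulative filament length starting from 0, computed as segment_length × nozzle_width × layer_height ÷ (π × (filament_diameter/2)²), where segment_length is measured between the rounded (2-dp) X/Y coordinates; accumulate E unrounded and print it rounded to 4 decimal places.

At z = 2.4 mm: the cube (footprint 26×11) is included at this height; the cube at (-1.5, 4) does not reach this height (z outside [2.5, 25]); Combining (union): only the 26×11 cube is present, so the union is just that shape — 1 connected region. The outline is a single polygon with 4 vertices. Extrusion per mm of travel: 0.4 × 0.12 / (π × 0.875²) = 0.019956. Accumulating E over each segment gives final E = 1.4767.

G0 X0.00 Y0.00 Z2.40
G1 X26.00 Y0.00 E0.5189
G1 X26.00 Y11.00 E0.7384
G1 X0.00 Y11.00 E1.2572
G1 X0.00 Y0.00 E1.4767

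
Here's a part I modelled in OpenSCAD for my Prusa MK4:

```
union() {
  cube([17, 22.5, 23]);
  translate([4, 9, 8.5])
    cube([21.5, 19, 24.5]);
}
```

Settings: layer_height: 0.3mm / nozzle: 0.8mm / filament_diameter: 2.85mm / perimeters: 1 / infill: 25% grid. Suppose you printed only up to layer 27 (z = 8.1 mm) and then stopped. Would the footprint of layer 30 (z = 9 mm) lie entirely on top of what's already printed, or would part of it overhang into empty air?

Compare the two slices. At z = 8.1: the 17×22.5 cube contributes its full rectangle (area 382.50 mm²); the cube at (4, 9) does not reach this height (z outside [8.5, 33]); Combining (union): only the 17×22.5 cube is present, so the union is just that shape — area = 382.50 mm². At z = 9: the 17×22.5 cube contributes its full rectangle (area 382.50 mm²); the cube at (4, 9) is present — its section is the full 21.5×19 rectangle (area 408.50 mm²); Taking the union: the regions partially overlap — summed areas 791.00 mm² minus the doubly-counted overlap 175.50 mm² gives 615.50 mm² — area = 615.50 mm². Checking containment: at z = 9 the cross-section extends beyond the z = 8.1 cross-section by about 233.00 mm².

part overhangs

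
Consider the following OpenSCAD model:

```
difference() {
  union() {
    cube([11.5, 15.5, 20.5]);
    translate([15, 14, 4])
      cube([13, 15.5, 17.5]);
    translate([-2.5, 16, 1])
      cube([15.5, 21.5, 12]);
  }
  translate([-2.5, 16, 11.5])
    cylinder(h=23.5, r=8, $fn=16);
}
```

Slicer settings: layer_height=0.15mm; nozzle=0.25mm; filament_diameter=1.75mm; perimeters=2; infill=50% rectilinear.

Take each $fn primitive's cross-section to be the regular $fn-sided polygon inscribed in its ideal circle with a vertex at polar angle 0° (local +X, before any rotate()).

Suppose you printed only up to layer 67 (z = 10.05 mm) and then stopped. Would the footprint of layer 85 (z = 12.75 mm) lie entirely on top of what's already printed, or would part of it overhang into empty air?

entirely on top

Compare the two slices. At z = 10.05: the cube (footprint 11.5×15.5) is included at this height (area 178.25 mm²); the cube at (15, 14) (footprint 13×15.5) is included at this height (area 201.50 mm²); the cube at (-2.5, 16) is present — its section is the full 15.5×21.5 rectangle (area 333.25 mm²); Combining (union): the 3 present regions are separate (no shared area or edge), so areas and boundary lengths simply add and each stays a separate island — area = 713.00 mm²; the cylinder at (-2.5, 16) does not reach this height (z outside [11.5, 35]); Taking the first minus the rest: none of the subtracted shapes is present at this height, so that combined region is unchanged — area = 713.00 mm². At z = 12.75: the cube (footprint 11.5×15.5) is included at this height (area 178.25 mm²); the 13×15.5 cube at (15, 14) contributes its full rectangle (area 201.50 mm²); the cube at (-2.5, 16) (footprint 15.5×21.5) is included at this height (area 333.25 mm²); Taking the union: the 3 present regions are separate (no shared area or edge), so areas and boundary lengths simply add and each stays a separate island — area = 713.00 mm²; the cylinder at (-2.5, 16): section is a regular 16-gon, circumradius r=8 (area = (16/2)·8.000²·sin(360°/16) = 195.93 mm²); After the difference (first − rest): starting from that combined region (713.00 mm²), the r=8 cylinder at (-2.5, 16) partially overlaps it — only the 75.86 mm² overlap (of its 195.93 mm²) is removed, clipping the outline — area = 637.14 mm². Checking containment: the cross-section at z = 12.75 is a subset of the cross-section at z = 10.05.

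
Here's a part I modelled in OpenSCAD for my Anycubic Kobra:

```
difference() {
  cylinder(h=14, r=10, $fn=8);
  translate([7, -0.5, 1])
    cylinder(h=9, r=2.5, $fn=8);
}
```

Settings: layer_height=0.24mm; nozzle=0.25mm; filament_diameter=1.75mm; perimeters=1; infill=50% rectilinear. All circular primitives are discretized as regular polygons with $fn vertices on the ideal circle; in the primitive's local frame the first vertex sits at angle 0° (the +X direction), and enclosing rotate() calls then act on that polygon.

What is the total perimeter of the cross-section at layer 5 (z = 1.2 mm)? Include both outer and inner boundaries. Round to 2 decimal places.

At z = 1.2 mm: the cylinder: section is a regular 8-gon, circumradius r=10 (perimeter = 2·8·10.000·sin(180°/8) = 61.23 mm); the r=2.5 cylinder at (7, -0.5) gives a regular 8-gon of circumradius 2.5 (constant along its height) (perimeter = 2·8·2.500·sin(180°/8) = 15.31 mm); After the difference (first − rest): starting from the r=10 cylinder, the r=2.5 cylinder at (7, -0.5) lies wholly inside it (removes its full 17.68 mm² and its 15.31 mm outline becomes a hole wall) — boundary (outer + 1 inner loop) = 76.54 mm. Overall, the cross-section is one region with 1 hole. Total boundary length (outer + inner) = 76.54 mm.

76.54 mm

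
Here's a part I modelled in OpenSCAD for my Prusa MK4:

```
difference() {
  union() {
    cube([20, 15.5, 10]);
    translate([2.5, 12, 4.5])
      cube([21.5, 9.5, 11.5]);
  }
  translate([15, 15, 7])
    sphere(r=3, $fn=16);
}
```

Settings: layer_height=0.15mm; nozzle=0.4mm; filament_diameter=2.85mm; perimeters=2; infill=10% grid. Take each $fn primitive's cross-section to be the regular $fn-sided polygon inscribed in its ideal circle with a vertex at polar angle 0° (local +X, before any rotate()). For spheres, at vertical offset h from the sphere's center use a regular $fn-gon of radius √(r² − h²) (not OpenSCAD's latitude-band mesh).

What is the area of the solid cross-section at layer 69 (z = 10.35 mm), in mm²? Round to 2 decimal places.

204.25 mm²

At z = 10.35 mm: the cube does not reach this height (z outside [0, 10]); the 21.5×9.5 cube at (2.5, 12) contributes its full rectangle (area 204.25 mm²); Taking the union: only the 21.5×9.5 cube at (2.5, 12) is present, so the union is just that shape — area = 204.25 mm²; the sphere at (15, 15) does not reach this height (|z−center|=3.350 > r=3); Taking the first minus the rest: none of the subtracted shapes is present at this height, so the result so far is unchanged — area = 204.25 mm². Overall, the cross-section is a single solid region. Net area = 204.25 mm².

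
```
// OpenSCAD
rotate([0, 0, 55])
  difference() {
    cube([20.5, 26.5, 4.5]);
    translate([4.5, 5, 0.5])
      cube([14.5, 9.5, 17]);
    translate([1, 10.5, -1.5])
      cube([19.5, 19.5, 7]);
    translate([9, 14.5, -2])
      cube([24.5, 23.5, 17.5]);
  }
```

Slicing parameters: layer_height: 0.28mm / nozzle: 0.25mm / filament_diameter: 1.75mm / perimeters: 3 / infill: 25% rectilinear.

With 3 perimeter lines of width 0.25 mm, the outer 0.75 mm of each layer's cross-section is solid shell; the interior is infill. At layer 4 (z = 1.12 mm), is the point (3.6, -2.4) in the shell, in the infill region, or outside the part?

outside

At z = 1.12 mm: the cube is present — its section is the full 20.5×26.5 rectangle; the 14.5×9.5 cube at (4.5, 5) contributes its full rectangle; the 19.5×19.5 cube at (1, 10.5) contributes its full rectangle; the 24.5×23.5 cube at (9, 14.5) contributes its full rectangle; After the difference (first − rest): starting from the 20.5×26.5 cube, the 14.5×9.5 cube at (4.5, 5) lies wholly inside it (removes its full 137.75 mm² and its 48.00 mm outline becomes a hole wall); the 19.5×19.5 cube at (1, 10.5) partially overlaps it — only the 254.00 mm² overlap (of its 380.25 mm²) is removed, clipping the outline; the 24.5×23.5 cube at (9, 14.5) misses the remaining region (no effect) — 1 connected region; (whole slice rotated 55° about Z — lengths, areas and connectivity unchanged). Overall, the cross-section is a single solid region. Undo the 55° rotation: the query point maps to (0.099, -4.326) in the un-rotated model frame. The nearest boundary edge runs (20.50, 0.00)→(0.00, 0.00); distance from the point to it = 4.33 mm. The point is not inside any of the regions above, so it lies outside the cross-section (4.33 mm from the nearest boundary).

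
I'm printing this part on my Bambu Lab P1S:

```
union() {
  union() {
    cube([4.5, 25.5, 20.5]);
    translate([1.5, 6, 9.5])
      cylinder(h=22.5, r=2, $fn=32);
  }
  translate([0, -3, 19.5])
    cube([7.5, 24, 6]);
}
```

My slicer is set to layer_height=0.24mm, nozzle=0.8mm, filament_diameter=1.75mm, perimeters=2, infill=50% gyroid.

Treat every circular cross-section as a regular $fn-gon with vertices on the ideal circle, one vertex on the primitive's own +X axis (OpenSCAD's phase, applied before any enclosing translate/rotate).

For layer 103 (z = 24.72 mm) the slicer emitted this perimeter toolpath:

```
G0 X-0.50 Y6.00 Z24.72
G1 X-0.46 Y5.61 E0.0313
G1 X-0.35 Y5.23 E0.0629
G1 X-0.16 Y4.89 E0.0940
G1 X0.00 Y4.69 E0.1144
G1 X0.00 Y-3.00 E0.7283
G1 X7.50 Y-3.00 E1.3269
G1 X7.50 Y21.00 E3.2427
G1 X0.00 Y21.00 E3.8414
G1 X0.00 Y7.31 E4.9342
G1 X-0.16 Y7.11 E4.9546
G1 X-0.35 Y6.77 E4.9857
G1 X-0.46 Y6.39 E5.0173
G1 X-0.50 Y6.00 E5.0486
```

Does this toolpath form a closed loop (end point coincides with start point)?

Start point (G0): (-0.50, 6.00). End point (last G1): the path returns to the start — closed.

yes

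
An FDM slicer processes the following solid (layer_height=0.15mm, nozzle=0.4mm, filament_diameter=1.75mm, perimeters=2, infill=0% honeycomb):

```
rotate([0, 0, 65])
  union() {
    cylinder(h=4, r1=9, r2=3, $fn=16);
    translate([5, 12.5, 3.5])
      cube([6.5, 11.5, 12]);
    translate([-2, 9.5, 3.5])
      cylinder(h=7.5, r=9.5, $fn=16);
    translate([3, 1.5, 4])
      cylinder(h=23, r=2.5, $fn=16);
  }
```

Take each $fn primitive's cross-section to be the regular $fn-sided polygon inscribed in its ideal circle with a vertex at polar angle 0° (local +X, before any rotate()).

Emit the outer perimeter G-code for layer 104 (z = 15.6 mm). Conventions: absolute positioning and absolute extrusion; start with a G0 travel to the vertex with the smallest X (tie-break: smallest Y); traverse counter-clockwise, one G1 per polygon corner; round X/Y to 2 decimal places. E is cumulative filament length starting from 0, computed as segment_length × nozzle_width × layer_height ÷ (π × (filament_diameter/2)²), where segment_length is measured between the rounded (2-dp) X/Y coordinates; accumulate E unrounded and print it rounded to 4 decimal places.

At z = 15.6 mm: the cone is not intersected at this z (z outside [0, 4]); the cube at (5, 12.5) is absent (z outside [3.5, 15.5]); the cylinder at (-2, 9.5) does not reach this height (z outside [3.5, 11]); the r=2.5 cylinder at (3, 1.5) gives a regular 16-gon of circumradius 2.5 (constant along its height); Taking the union: only the r=2.5 cylinder at (3, 1.5) is present, so the union is just that shape — 1 connected region; (whole slice rotated 65° about Z — lengths, areas and connectivity unchanged). The outline is a single polygon with 16 vertices. Extrusion per mm of travel: 0.4 × 0.15 / (π × 0.875²) = 0.024945. Accumulating E over each segment gives final E = 0.3893.

G0 X-2.59 Y3.46 Z15.60
G1 X-2.44 Y2.50 E0.0242
G1 X-1.93 Y1.66 E0.0488
G1 X-1.15 Y1.09 E0.0729
G1 X-0.20 Y0.86 E0.0972
G1 X0.76 Y1.00 E0.1214
G1 X1.60 Y1.51 E0.1459
G1 X2.17 Y2.30 E0.1702
G1 X2.41 Y3.24 E0.1944
G1 X2.26 Y4.21 E0.2189
G1 X1.75 Y5.04 E0.2432
G1 X0.96 Y5.62 E0.2677
G1 X0.02 Y5.85 E0.2918
G1 X-0.95 Y5.70 E0.3163
G1 X-1.78 Y5.20 E0.3405
G1 X-2.36 Y4.41 E0.3649
G1 X-2.59 Y3.46 E0.3893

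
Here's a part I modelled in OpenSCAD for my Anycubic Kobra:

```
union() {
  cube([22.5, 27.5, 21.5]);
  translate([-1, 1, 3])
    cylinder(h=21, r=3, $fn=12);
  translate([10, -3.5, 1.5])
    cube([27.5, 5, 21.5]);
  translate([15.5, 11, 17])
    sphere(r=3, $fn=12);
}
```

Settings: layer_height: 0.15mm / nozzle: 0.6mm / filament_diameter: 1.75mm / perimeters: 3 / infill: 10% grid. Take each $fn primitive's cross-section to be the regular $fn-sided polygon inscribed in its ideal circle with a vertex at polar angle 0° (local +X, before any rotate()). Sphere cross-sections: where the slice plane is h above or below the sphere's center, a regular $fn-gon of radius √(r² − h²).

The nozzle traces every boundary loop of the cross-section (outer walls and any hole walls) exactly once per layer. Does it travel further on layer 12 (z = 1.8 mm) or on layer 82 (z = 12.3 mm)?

Layer 12 (z = 1.8): the 22.5×27.5 cube contributes its full rectangle (perimeter 100.00 mm); the cylinder at (-1, 1) does not reach this height (z outside [3, 24]); the cube at (10, -3.5) (footprint 27.5×5) is included at this height (perimeter 65.00 mm); the sphere at (15.5, 11) is not intersected at this z (|z−center|=15.200 > r=3); Merging all regions: the regions partially overlap (shared area 18.75 mm²), so the edge portions inside another operand are dropped and the merged outline is re-measured after clipping — boundary = 137.00 mm. So its perimeter = 137.00 mm. Layer 82 (z = 12.3): the cube is present — its section is the full 22.5×27.5 rectangle (perimeter 100.00 mm); the r=3 cylinder at (-1, 1) gives a regular 12-gon of circumradius 3 (constant along its height) (perimeter = 2·12·3.000·sin(180°/12) = 18.63 mm); the cube at (10, -3.5) is present — its section is the full 27.5×5 rectangle (perimeter 65.00 mm); the sphere at (15.5, 11) is not intersected at this z (|z−center|=4.700 > r=3); Combining (union): the regions partially overlap (shared area 24.50 mm²), so the edge portions inside another operand are dropped and the merged outline is re-measured after clipping — boundary = 145.51 mm. So its perimeter = 145.51 mm. Layer 82 is larger (145.51 vs 137.00 mm).

layer 82 (z = 12.3 mm)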